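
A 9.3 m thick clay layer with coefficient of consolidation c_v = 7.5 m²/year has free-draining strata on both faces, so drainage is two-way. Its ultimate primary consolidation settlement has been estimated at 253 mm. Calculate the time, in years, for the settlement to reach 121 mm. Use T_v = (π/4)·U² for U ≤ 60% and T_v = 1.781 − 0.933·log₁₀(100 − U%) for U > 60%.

t ≈ 0.518 years

Drainage path length: H_d = H/2 = 4.65 m (double drainage).
U = S(t)/S_ult = 121/253 = 0.4783.
U ≤ 60%: T_v = (π/4)·U² = (π/4)×0.47826² = 0.17965.
t = T_v·H_d²/c_v = 0.17965×4.65²/7.5 = 0.5179 years.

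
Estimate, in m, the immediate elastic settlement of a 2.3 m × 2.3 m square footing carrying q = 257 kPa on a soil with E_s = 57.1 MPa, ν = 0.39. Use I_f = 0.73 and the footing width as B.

S_e ≈ 0.00641 m

Immediate (elastic) settlement: S_e = q·B·(1−ν²)/E_s · I_f.
E_s = 57.1 MPa = 57100 kPa.
S_e = 257 × 2.3 × (1 − 0.39²) / 57100 × 0.73
    = 257 × 2.3 × 0.8479 / 57100 × 0.73
    = 0.006408 m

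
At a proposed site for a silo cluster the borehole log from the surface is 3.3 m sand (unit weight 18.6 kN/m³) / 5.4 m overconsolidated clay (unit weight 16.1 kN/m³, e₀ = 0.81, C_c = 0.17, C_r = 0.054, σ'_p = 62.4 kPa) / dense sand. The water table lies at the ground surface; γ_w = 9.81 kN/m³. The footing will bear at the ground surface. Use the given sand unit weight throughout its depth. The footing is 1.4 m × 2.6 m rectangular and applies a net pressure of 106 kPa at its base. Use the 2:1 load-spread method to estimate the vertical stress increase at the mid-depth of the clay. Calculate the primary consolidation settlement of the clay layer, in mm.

S_c ≈ 8.66 mm

Mid-depth of clay below the ground surface: z = 3.3 + 5.4/2 = 6 m.
Total vertical stress at mid-clay: σ_v = 18.6×3.3 + 16.1×2.7 = 104.85 kPa.
Pore pressure: u = 9.81×(6 − 0) = 58.86 kPa.
Initial effective stress: σ'_0 = σ_v − u = 104.85 − 58.86 = 45.99 kPa.
Stress increase at mid-clay by the 2:1 spreading method:
Δσ = qBL/((B+z)(L+z)) = 106×1.4×2.6/((1.4+6)(2.6+6)) = 6.0629 kPa
Final effective stress: σ'_f = 45.99 + 6.0629 = 52.053 kPa.
σ'_f = 52.053 ≤ σ'_p = 62.4 kPa, so the clay remains overconsolidated and only the recompression index applies:
S_c = C_r·H/(1+e₀)·log₁₀(σ'_f/σ'_0) = 0.054×5.4/1.81×log₁₀(52.053/45.99)
    = 0.1611 × 0.053782 = 0.008664 m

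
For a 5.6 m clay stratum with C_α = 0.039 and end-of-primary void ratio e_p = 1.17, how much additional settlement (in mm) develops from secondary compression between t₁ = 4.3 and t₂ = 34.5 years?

S_s ≈ 91 mm

Secondary compression: S_s = C_α·H/(1+e_p)·log₁₀(t₂/t₁)
S_s = 0.039×5.6/(1+1.17)×log₁₀(34.5/4.3)
    = 0.1006 × 0.9044 = 0.09102 m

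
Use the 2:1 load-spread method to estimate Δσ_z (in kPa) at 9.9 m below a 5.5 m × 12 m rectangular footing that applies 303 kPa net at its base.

Δσ_z ≈ 59.3 kPa

By the 2:1 method the load spreads at 1 horizontal : 2 vertical, so at depth z the loaded area has grown by z in each plan dimension:
Δσ = qBL/((B+z)(L+z)) = 303×5.5×12/((5.5+9.9)(12+9.9)) = 59.295 kPa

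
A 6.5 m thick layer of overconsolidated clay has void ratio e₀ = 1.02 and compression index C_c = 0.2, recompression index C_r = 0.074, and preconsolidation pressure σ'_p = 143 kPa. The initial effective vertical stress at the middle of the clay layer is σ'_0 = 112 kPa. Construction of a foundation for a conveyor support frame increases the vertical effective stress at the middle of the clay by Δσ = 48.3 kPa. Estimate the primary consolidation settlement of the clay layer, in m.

Final effective stress: σ'_f = 112 + 48.3 = 160.3 kPa.
σ'_f = 160.3 > σ'_p = 143 kPa, so the stress path crosses the preconsolidation pressure — recompression up to σ'_p, then virgin compression beyond:
S_c = H/(1+e₀)·[C_r·log₁₀(σ'_p/σ'_0) + C_c·log₁₀(σ'_f/σ'_p)]
    = 6.5/2.02 × [0.074×log₁₀(143/112) + 0.2×log₁₀(160.3/143)]
    = 3.2178 × [0.0078527 + 0.0099195] = 0.05719 m

S_c ≈ 0.0572 m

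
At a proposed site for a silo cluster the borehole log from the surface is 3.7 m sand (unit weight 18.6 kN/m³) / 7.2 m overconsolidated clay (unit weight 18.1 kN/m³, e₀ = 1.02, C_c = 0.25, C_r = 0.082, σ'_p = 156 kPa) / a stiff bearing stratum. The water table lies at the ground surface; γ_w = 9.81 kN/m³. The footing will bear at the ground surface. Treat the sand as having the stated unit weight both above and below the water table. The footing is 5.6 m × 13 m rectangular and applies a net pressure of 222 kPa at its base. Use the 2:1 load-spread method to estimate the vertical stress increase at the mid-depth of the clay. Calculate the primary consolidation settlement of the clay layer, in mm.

S_c ≈ 87.3 mm

Mid-depth of clay below the ground surface: z = 3.7 + 7.2/2 = 7.3 m.
Total vertical stress at mid-clay: σ_v = 18.6×3.7 + 18.1×3.6 = 133.98 kPa.
Pore pressure: u = 9.81×(7.3 − 0) = 71.613 kPa.
Initial effective stress: σ'_0 = σ_v − u = 133.98 − 71.613 = 62.367 kPa.
Stress increase at mid-clay by the 2:1 spreading method:
Δσ = qBL/((B+z)(L+z)) = 222×5.6×13/((5.6+7.3)(13+7.3)) = 61.716 kPa
Final effective stress: σ'_f = 62.367 + 61.716 = 124.08 kPa.
σ'_f = 124.08 ≤ σ'_p = 156 kPa, so the clay remains overconsolidated and only the recompression index applies:
S_c = C_r·H/(1+e₀)·log₁₀(σ'_f/σ'_0) = 0.082×7.2/2.02×log₁₀(124.08/62.367)
    = 0.29228 × 0.29875 = 0.08732 m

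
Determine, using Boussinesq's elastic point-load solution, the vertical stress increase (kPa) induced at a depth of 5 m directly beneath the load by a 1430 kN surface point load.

Δσ_z ≈ 27.3 kPa

Boussinesq vertical stress below a point load on an elastic half-space:
Δσ_z = 3P/(2πz²) · [1 + (r/z)²]^(−5/2)
r/z = 0/5 = 0; [1+(r/z)²]^(−5/2) = 1.
Δσ_z = 3×1430/(2π×5²) × 1 = 27.311 × 1 = 27.31 kPa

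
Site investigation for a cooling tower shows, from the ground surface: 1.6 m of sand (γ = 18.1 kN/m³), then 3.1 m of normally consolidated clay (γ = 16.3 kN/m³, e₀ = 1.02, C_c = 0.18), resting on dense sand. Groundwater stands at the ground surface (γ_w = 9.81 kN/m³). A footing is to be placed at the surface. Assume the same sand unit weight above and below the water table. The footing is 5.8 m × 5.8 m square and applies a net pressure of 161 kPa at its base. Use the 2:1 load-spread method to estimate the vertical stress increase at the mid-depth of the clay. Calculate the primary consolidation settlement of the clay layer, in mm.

Mid-depth of clay below the ground surface: z = 1.6 + 3.1/2 = 3.15 m.
Total vertical stress at mid-clay: σ_v = 18.1×1.6 + 16.3×1.55 = 54.225 kPa.
Pore pressure: u = 9.81×(3.15 − 0) = 30.902 kPa.
Initial effective stress: σ'_0 = σ_v − u = 54.225 − 30.902 = 23.323 kPa.
Stress increase at mid-clay by the 2:1 spreading method:
Δσ = qBL/((B+z)(L+z)) = 161×5.8×5.8/((5.8+3.15)(5.8+3.15)) = 67.614 kPa
Final effective stress: σ'_f = σ'_0 + Δσ = 23.323 + 67.614 = 90.937 kPa.
Normally consolidated clay, so the full stress increment lies on the virgin compression line:
S_c = C_c·H/(1+e₀)·log₁₀(σ'_f/σ'_0) = 0.18×3.1/(1+1.02)×log₁₀(90.937/23.323)
    = 0.27624 × 0.59096 = 0.1632 m

S_c ≈ 163 mm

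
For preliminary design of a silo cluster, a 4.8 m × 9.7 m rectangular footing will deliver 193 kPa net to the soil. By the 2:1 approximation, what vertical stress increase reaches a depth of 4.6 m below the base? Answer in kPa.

Δσ_z ≈ 66.9 kPa

By the 2:1 method the load spreads at 1 horizontal : 2 vertical, so at depth z the loaded area has grown by z in each plan dimension:
Δσ = qBL/((B+z)(L+z)) = 193×4.8×9.7/((4.8+4.6)(9.7+4.6)) = 66.851 kPa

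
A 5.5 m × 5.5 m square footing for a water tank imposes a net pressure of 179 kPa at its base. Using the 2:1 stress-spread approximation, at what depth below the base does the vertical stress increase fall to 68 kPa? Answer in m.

2:1 spreading — at depth z the loaded area has grown by z in each plan dimension:
qB²/(B+z)² = Δσ_z ⇒ z = B(√(q/Δσ_z) − 1) = 5.5×(√(179/68) − 1) = 3.423 m

z ≈ 3.42 m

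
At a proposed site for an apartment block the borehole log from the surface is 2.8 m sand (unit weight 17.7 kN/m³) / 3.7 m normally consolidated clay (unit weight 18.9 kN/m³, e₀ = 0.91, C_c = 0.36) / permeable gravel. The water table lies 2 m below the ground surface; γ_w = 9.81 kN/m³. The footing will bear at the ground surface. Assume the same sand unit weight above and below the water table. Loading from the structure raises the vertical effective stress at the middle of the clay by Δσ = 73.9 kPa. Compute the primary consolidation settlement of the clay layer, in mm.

S_c ≈ 247 mm

Mid-depth of clay below the ground surface: z = 2.8 + 3.7/2 = 4.65 m.
Total vertical stress at mid-clay: σ_v = 17.7×2.8 + 18.9×1.85 = 84.525 kPa.
Pore pressure: u = 9.81×(4.65 − 2) = 25.997 kPa.
Initial effective stress: σ'_0 = σ_v − u = 84.525 − 25.997 = 58.528 kPa.
Final effective stress: σ'_f = σ'_0 + Δσ = 58.528 + 73.9 = 132.43 kPa.
Normally consolidated clay, so the full stress increment lies on the virgin compression line:
S_c = C_c·H/(1+e₀)·log₁₀(σ'_f/σ'_0) = 0.36×3.7/(1+0.91)×log₁₀(132.43/58.528)
    = 0.69738 × 0.35462 = 0.2473 m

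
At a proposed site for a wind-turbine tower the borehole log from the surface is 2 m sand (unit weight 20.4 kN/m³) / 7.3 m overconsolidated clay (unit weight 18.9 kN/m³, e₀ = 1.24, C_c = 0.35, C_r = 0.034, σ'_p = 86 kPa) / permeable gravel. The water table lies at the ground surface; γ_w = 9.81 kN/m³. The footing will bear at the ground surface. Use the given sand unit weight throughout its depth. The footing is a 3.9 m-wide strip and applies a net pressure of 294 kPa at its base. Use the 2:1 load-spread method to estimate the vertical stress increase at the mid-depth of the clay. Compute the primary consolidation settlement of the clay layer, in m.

Mid-depth of clay below the ground surface: z = 2 + 7.3/2 = 5.65 m.
Total vertical stress at mid-clay: σ_v = 20.4×2 + 18.9×3.65 = 109.78 kPa.
Pore pressure: u = 9.81×(5.65 − 0) = 55.427 kPa.
Initial effective stress: σ'_0 = σ_v − u = 109.78 − 55.427 = 54.353 kPa.
Stress increase at mid-clay by the 2:1 spreading method:
Δσ = qB/(B+z) = 294×3.9/(3.9+5.65) = 120.06 kPa
Final effective stress: σ'_f = 54.353 + 120.06 = 174.41 kPa.
σ'_f = 174.41 > σ'_p = 86 kPa, so the stress path crosses the preconsolidation pressure — recompression up to σ'_p, then virgin compression beyond:
S_c = H/(1+e₀)·[C_r·log₁₀(σ'_p/σ'_0) + C_c·log₁₀(σ'_f/σ'_p)]
    = 7.3/2.24 × [0.034×log₁₀(86/54.353) + 0.35×log₁₀(174.41/86)]
    = 3.2589 × [0.0067753 + 0.10748] = 0.3723 m

S_c ≈ 0.372 m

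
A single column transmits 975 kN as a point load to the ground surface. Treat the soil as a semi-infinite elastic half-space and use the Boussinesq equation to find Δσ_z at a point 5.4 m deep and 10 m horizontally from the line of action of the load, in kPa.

Δσ_z ≈ 0.387 kPa

Boussinesq vertical stress below a point load on an elastic half-space:
Δσ_z = 3P/(2πz²) · [1 + (r/z)²]^(−5/2)
r/z = 10/5.4 = 1.8519; [1+(r/z)²]^(−5/2) = 0.024219.
Δσ_z = 3×975/(2π×5.4²) × 0.024219 = 15.965 × 0.024219 = 0.3867 kPa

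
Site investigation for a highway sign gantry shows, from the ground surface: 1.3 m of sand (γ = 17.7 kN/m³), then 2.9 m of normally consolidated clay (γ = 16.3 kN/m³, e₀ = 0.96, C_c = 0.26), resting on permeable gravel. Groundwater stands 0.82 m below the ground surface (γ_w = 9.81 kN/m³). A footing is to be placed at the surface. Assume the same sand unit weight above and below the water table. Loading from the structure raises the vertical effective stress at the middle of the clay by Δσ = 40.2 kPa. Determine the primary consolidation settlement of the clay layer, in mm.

Mid-depth of clay below the ground surface: z = 1.3 + 2.9/2 = 2.75 m.
Total vertical stress at mid-clay: σ_v = 17.7×1.3 + 16.3×1.45 = 46.645 kPa.
Pore pressure: u = 9.81×(2.75 − 0.82) = 18.933 kPa.
Initial effective stress: σ'_0 = σ_v − u = 46.645 − 18.933 = 27.712 kPa.
Final effective stress: σ'_f = σ'_0 + Δσ = 27.712 + 40.2 = 67.912 kPa.
Normally consolidated clay, so the full stress increment lies on the virgin compression line:
S_c = C_c·H/(1+e₀)·log₁₀(σ'_f/σ'_0) = 0.26×2.9/(1+0.96)×log₁₀(67.912/27.712)
    = 0.38469 × 0.38928 = 0.1498 m

S_c ≈ 150 mm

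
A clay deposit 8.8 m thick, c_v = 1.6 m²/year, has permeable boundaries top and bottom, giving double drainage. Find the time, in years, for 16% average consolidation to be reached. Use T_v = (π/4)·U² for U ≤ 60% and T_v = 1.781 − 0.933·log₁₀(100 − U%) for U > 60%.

t ≈ 0.243 years

Drainage path length: H_d = H/2 = 4.4 m (double drainage).
U ≤ 60%: T_v = (π/4)·U² = (π/4)×0.16² = 0.020106.
t = T_v·H_d²/c_v = 0.020106×4.4²/1.6 = 0.2433 years.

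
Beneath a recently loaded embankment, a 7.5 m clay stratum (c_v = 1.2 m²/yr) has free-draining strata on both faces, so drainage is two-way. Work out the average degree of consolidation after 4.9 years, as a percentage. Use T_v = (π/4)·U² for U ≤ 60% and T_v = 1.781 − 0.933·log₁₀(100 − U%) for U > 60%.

U ≈ 71.1 %

Drainage path length: H_d = H/2 = 3.75 m (double drainage).
T_v = c_v·t/H_d² = 1.2×4.9/3.75² = 0.41813.
T_v = 0.41813 corresponds to the U > 60% branch:
U = 1 − 10^((1.781 − T_v)/0.933)/100 = 0.7111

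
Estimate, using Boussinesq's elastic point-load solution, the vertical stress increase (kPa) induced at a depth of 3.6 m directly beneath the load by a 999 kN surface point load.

Δσ_z ≈ 36.8 kPa

Boussinesq vertical stress below a point load on an elastic half-space:
Δσ_z = 3P/(2πz²) · [1 + (r/z)²]^(−5/2)
r/z = 0/3.6 = 0; [1+(r/z)²]^(−5/2) = 1.
Δσ_z = 3×999/(2π×3.6²) × 1 = 36.805 × 1 = 36.8 kPa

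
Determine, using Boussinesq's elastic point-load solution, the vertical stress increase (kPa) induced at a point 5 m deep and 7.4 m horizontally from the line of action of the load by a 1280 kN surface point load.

Boussinesq vertical stress below a point load on an elastic half-space:
Δσ_z = 3P/(2πz²) · [1 + (r/z)²]^(−5/2)
r/z = 7.4/5 = 1.48; [1+(r/z)²]^(−5/2) = 0.055003.
Δσ_z = 3×1280/(2π×5²) × 0.055003 = 24.446 × 0.055003 = 1.345 kPa

Δσ_z ≈ 1.34 kPa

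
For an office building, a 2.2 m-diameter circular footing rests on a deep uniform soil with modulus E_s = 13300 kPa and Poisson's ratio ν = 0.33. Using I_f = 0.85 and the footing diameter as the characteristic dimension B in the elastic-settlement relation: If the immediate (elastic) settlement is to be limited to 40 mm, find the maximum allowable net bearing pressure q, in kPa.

q ≈ 319 kPa

S_e = q·B·(1−ν²)/E_s · I_f  ⇒  q = S_e·E_s / (B·(1−ν²)·I_f).
q = 0.04 × 13300 / (2.2 × 0.8911 × 0.85) = 319.3 kPa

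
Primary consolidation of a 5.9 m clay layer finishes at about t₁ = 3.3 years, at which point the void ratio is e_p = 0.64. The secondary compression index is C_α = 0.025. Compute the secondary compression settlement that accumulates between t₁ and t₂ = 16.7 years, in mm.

S_s ≈ 63.3 mm

Secondary compression: S_s = C_α·H/(1+e_p)·log₁₀(t₂/t₁)
S_s = 0.025×5.9/(1+0.64)×log₁₀(16.7/3.3)
    = 0.08994 × 0.7042 = 0.06334 m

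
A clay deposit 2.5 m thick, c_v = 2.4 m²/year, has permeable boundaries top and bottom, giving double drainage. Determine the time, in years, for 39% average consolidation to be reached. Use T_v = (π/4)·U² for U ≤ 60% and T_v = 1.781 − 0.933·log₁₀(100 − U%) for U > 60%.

t ≈ 0.0778 years

Drainage path length: H_d = H/2 = 1.25 m (double drainage).
U ≤ 60%: T_v = (π/4)·U² = (π/4)×0.39² = 0.11946.
t = T_v·H_d²/c_v = 0.11946×1.25²/2.4 = 0.07777 years.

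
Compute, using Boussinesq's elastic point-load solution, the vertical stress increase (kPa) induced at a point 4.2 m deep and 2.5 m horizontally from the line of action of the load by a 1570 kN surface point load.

Δσ_z ≈ 19.9 kPa

Boussinesq vertical stress below a point load on an elastic half-space:
Δσ_z = 3P/(2πz²) · [1 + (r/z)²]^(−5/2)
r/z = 2.5/4.2 = 0.59524; [1+(r/z)²]^(−5/2) = 0.4685.
Δσ_z = 3×1570/(2π×4.2²) × 0.4685 = 42.495 × 0.4685 = 19.91 kPa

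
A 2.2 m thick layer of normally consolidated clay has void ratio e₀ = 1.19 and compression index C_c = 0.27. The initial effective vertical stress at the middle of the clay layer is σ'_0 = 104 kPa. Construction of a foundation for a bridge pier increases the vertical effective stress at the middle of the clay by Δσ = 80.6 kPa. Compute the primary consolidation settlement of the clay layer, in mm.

Final effective stress: σ'_f = σ'_0 + Δσ = 104 + 80.6 = 184.6 kPa.
Normally consolidated clay, so the full stress increment lies on the virgin compression line:
S_c = C_c·H/(1+e₀)·log₁₀(σ'_f/σ'_0) = 0.27×2.2/(1+1.19)×log₁₀(184.6/104)
    = 0.27123 × 0.2492 = 0.06759 m

S_c ≈ 67.6 mm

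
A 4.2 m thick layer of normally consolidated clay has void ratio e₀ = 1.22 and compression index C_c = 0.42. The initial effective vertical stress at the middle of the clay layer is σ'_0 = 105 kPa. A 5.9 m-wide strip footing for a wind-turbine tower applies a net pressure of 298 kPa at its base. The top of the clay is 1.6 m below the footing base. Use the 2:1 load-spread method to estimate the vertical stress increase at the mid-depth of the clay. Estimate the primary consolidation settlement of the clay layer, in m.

S_c ≈ 0.348 m

Mid-depth of clay below the footing base: z = 1.6 + 4.2/2 = 3.7 m.
Stress increase at mid-clay by the 2:1 spreading method:
Δσ = qB/(B+z) = 298×5.9/(5.9+3.7) = 183.15 kPa
Final effective stress: σ'_f = σ'_0 + Δσ = 105 + 183.15 = 288.15 kPa.
Normally consolidated clay, so the full stress increment lies on the virgin compression line:
S_c = C_c·H/(1+e₀)·log₁₀(σ'_f/σ'_0) = 0.42×4.2/(1+1.22)×log₁₀(288.15/105)
    = 0.79459 × 0.43843 = 0.3484 m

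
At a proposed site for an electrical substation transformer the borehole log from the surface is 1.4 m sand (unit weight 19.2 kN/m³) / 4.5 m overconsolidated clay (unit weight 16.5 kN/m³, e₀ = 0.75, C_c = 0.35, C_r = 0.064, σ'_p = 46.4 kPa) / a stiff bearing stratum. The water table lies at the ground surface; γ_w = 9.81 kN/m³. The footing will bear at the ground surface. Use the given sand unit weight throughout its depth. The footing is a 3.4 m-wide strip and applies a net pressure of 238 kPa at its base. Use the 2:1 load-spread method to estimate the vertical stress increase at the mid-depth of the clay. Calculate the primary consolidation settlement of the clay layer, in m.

S_c ≈ 0.475 m

Mid-depth of clay below the ground surface: z = 1.4 + 4.5/2 = 3.65 m.
Total vertical stress at mid-clay: σ_v = 19.2×1.4 + 16.5×2.25 = 64.005 kPa.
Pore pressure: u = 9.81×(3.65 − 0) = 35.806 kPa.
Initial effective stress: σ'_0 = σ_v − u = 64.005 − 35.806 = 28.199 kPa.
Stress increase at mid-clay by the 2:1 spreading method:
Δσ = qB/(B+z) = 238×3.4/(3.4+3.65) = 114.78 kPa
Final effective stress: σ'_f = 28.199 + 114.78 = 142.98 kPa.
σ'_f = 142.98 > σ'_p = 46.4 kPa, so the stress path crosses the preconsolidation pressure — recompression up to σ'_p, then virgin compression beyond:
S_c = H/(1+e₀)·[C_r·log₁₀(σ'_p/σ'_0) + C_c·log₁₀(σ'_f/σ'_p)]
    = 4.5/1.75 × [0.064×log₁₀(46.4/28.199) + 0.35×log₁₀(142.98/46.4)]
    = 2.5714 × [0.013842 + 0.17107] = 0.4755 m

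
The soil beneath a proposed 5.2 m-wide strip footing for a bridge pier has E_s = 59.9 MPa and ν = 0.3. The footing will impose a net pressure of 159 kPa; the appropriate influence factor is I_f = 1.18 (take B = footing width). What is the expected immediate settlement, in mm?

Immediate (elastic) settlement: S_e = q·B·(1−ν²)/E_s · I_f.
E_s = 59.9 MPa = 59900 kPa.
S_e = 159 × 5.2 × (1 − 0.3²) / 59900 × 1.18
    = 159 × 5.2 × 0.91 / 59900 × 1.18
    = 0.01482 m = 14.82 mm

S_e ≈ 14.8 mm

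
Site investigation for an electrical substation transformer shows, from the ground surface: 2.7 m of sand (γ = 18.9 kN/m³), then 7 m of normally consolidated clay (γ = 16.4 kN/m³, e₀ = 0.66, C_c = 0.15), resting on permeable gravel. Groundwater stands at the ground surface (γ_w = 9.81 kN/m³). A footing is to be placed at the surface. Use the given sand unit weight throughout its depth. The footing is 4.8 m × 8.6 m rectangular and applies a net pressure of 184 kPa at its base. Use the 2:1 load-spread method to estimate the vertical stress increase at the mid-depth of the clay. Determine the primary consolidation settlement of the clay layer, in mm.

Mid-depth of clay below the ground surface: z = 2.7 + 7/2 = 6.2 m.
Total vertical stress at mid-clay: σ_v = 18.9×2.7 + 16.4×3.5 = 108.43 kPa.
Pore pressure: u = 9.81×(6.2 − 0) = 60.822 kPa.
Initial effective stress: σ'_0 = σ_v − u = 108.43 − 60.822 = 47.608 kPa.
Stress increase at mid-clay by the 2:1 spreading method:
Δσ = qBL/((B+z)(L+z)) = 184×4.8×8.6/((4.8+6.2)(8.6+6.2)) = 46.656 kPa
Final effective stress: σ'_f = σ'_0 + Δσ = 47.608 + 46.656 = 94.264 kPa.
Normally consolidated clay, so the full stress increment lies on the virgin compression line:
S_c = C_c·H/(1+e₀)·log₁₀(σ'_f/σ'_0) = 0.15×7/(1+0.66)×log₁₀(94.264/47.608)
    = 0.63253 × 0.29667 = 0.1877 m

S_c ≈ 188 mm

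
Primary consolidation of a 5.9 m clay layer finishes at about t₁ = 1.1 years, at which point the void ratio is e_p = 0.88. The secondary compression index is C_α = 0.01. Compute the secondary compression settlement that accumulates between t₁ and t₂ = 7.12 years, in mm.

S_s ≈ 25.5 mm

Secondary compression: S_s = C_α·H/(1+e_p)·log₁₀(t₂/t₁)
S_s = 0.01×5.9/(1+0.88)×log₁₀(7.12/1.1)
    = 0.03138 × 0.8111 = 0.02545 m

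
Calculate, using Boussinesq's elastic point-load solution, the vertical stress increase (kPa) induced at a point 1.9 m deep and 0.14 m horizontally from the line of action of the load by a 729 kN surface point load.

Δσ_z ≈ 95.1 kPa

Boussinesq vertical stress below a point load on an elastic half-space:
Δσ_z = 3P/(2πz²) · [1 + (r/z)²]^(−5/2)
r/z = 0.14/1.9 = 0.073684; [1+(r/z)²]^(−5/2) = 0.98655.
Δσ_z = 3×729/(2π×1.9²) × 0.98655 = 96.419 × 0.98655 = 95.12 kPa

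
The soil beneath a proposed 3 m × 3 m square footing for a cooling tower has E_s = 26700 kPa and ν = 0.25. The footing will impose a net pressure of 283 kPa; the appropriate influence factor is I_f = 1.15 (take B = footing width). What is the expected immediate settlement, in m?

Immediate (elastic) settlement: S_e = q·B·(1−ν²)/E_s · I_f.
S_e = 283 × 3 × (1 − 0.25²) / 26700 × 1.15
    = 283 × 3 × 0.9375 / 26700 × 1.15
    = 0.03428 m

S_e ≈ 0.0343 m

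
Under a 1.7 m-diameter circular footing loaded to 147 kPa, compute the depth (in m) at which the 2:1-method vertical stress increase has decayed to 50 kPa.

2:1 spreading — at depth z the loaded area has grown by z in each plan dimension:
qD²/(D+z)² = Δσ_z ⇒ z = D(√(q/Δσ_z) − 1) = 1.7×(√(147/50) − 1) = 1.215 m

z ≈ 1.21 m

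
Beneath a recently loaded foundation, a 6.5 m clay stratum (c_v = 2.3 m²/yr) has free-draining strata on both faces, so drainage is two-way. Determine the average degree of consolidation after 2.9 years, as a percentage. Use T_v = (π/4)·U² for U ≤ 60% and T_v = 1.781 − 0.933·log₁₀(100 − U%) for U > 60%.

Drainage path length: H_d = H/2 = 3.25 m (double drainage).
T_v = c_v·t/H_d² = 2.3×2.9/3.25² = 0.63148.
T_v = 0.63148 corresponds to the U > 60% branch:
U = 1 − 10^((1.781 − T_v)/0.933)/100 = 0.8294

U ≈ 82.9 %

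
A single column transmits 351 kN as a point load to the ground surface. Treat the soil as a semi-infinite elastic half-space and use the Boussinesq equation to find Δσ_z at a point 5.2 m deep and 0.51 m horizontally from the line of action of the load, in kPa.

Δσ_z ≈ 6.05 kPa

Boussinesq vertical stress below a point load on an elastic half-space:
Δσ_z = 3P/(2πz²) · [1 + (r/z)²]^(−5/2)
r/z = 0.51/5.2 = 0.098077; [1+(r/z)²]^(−5/2) = 0.97635.
Δσ_z = 3×351/(2π×5.2²) × 0.97635 = 6.1979 × 0.97635 = 6.051 kPa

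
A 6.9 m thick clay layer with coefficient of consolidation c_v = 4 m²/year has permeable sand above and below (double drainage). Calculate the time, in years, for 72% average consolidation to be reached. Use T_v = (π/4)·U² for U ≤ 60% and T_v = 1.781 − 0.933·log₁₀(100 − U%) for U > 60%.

Drainage path length: H_d = H/2 = 3.45 m (double drainage).
U > 60%: T_v = 1.781 − 0.933·log₁₀(100 − 72) = 0.4308.
t = T_v·H_d²/c_v = 0.4308×3.45²/4 = 1.282 years.

t ≈ 1.28 years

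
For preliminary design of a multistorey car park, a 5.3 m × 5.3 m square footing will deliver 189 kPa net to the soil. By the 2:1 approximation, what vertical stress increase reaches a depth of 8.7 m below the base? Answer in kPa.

By the 2:1 method the load spreads at 1 horizontal : 2 vertical, so at depth z the loaded area has grown by z in each plan dimension:
Δσ = qBL/((B+z)(L+z)) = 189×5.3×5.3/((5.3+8.7)(5.3+8.7)) = 27.087 kPa

Δσ_z ≈ 27.1 kPa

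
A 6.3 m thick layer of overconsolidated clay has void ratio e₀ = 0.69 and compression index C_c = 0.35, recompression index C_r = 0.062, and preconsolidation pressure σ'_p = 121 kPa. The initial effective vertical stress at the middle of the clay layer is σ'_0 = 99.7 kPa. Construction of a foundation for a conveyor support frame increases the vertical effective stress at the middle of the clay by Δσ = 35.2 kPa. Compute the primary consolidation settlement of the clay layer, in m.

S_c ≈ 0.0811 m

Final effective stress: σ'_f = 99.7 + 35.2 = 134.9 kPa.
σ'_f = 134.9 > σ'_p = 121 kPa, so the stress path crosses the preconsolidation pressure — recompression up to σ'_p, then virgin compression beyond:
S_c = H/(1+e₀)·[C_r·log₁₀(σ'_p/σ'_0) + C_c·log₁₀(σ'_f/σ'_p)]
    = 6.3/1.69 × [0.062×log₁₀(121/99.7) + 0.35×log₁₀(134.9/121)]
    = 3.7278 × [0.0052136 + 0.016529] = 0.08105 m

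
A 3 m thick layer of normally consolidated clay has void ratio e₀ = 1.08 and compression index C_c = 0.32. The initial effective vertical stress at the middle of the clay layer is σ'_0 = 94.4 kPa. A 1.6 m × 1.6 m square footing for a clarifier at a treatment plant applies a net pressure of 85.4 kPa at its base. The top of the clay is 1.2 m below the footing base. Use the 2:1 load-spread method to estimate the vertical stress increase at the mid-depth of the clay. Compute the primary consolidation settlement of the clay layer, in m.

S_c ≈ 0.0236 m

Mid-depth of clay below the footing base: z = 1.2 + 3/2 = 2.7 m.
Stress increase at mid-clay by the 2:1 spreading method:
Δσ = qBL/((B+z)(L+z)) = 85.4×1.6×1.6/((1.6+2.7)(1.6+2.7)) = 11.824 kPa
Final effective stress: σ'_f = σ'_0 + Δσ = 94.4 + 11.824 = 106.22 kPa.
Normally consolidated clay, so the full stress increment lies on the virgin compression line:
S_c = C_c·H/(1+e₀)·log₁₀(σ'_f/σ'_0) = 0.32×3/(1+1.08)×log₁₀(106.22/94.4)
    = 0.46154 × 0.051234 = 0.02365 m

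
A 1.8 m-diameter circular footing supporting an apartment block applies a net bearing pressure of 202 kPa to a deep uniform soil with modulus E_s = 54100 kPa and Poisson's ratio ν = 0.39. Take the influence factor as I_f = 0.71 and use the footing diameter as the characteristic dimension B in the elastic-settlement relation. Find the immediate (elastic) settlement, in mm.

Immediate (elastic) settlement: S_e = q·B·(1−ν²)/E_s · I_f.
S_e = 202 × 1.8 × (1 − 0.39²) / 54100 × 0.71
    = 202 × 1.8 × 0.8479 / 54100 × 0.71
    = 0.004046 m = 4.046 mm

S_e ≈ 4.05 mm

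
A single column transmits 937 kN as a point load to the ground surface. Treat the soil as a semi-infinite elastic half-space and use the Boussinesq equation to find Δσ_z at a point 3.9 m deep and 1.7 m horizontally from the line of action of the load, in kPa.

Boussinesq vertical stress below a point load on an elastic half-space:
Δσ_z = 3P/(2πz²) · [1 + (r/z)²]^(−5/2)
r/z = 1.7/3.9 = 0.4359; [1+(r/z)²]^(−5/2) = 0.64733.
Δσ_z = 3×937/(2π×3.9²) × 0.64733 = 29.414 × 0.64733 = 19.04 kPa

Δσ_z ≈ 19 kPa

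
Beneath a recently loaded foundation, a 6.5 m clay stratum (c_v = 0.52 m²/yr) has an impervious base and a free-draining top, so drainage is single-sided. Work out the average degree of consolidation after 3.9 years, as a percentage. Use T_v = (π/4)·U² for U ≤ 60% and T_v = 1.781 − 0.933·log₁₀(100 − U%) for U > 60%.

Drainage path length: H_d = H = 6.5 m (single drainage).
T_v = c_v·t/H_d² = 0.52×3.9/6.5² = 0.048.
T_v = 0.048 corresponds to the U ≤ 60% branch:
U = √(4T_v/π) = 0.2472

U ≈ 24.7 %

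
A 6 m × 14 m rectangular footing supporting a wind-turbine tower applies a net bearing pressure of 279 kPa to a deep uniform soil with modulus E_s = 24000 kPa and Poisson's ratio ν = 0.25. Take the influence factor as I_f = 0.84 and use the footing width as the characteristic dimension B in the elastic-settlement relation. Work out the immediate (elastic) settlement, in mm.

S_e ≈ 54.9 mm

Immediate (elastic) settlement: S_e = q·B·(1−ν²)/E_s · I_f.
S_e = 279 × 6 × (1 − 0.25²) / 24000 × 0.84
    = 279 × 6 × 0.9375 / 24000 × 0.84
    = 0.05493 m = 54.93 mm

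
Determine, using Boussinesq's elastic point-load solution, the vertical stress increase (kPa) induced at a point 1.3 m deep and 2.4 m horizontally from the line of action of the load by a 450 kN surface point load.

Δσ_z ≈ 3.12 kPa

Boussinesq vertical stress below a point load on an elastic half-space:
Δσ_z = 3P/(2πz²) · [1 + (r/z)²]^(−5/2)
r/z = 2.4/1.3 = 1.8462; [1+(r/z)²]^(−5/2) = 0.024509.
Δσ_z = 3×450/(2π×1.3²) × 0.024509 = 127.14 × 0.024509 = 3.116 kPa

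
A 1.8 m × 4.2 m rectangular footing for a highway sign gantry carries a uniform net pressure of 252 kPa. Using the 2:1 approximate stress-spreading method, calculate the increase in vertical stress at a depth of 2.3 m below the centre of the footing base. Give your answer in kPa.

Δσ_z ≈ 71.5 kPa

By the 2:1 method the load spreads at 1 horizontal : 2 vertical, so at depth z the loaded area has grown by z in each plan dimension:
Δσ = qBL/((B+z)(L+z)) = 252×1.8×4.2/((1.8+2.3)(4.2+2.3)) = 71.487 kPa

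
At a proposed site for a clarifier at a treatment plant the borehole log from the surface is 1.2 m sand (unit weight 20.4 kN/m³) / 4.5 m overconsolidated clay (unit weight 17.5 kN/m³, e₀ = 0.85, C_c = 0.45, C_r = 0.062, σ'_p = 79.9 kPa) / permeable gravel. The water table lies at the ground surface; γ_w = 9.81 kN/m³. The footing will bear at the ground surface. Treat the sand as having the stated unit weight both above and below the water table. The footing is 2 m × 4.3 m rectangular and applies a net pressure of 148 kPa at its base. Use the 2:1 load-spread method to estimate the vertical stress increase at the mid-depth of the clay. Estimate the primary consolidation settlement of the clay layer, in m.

Mid-depth of clay below the ground surface: z = 1.2 + 4.5/2 = 3.45 m.
Total vertical stress at mid-clay: σ_v = 20.4×1.2 + 17.5×2.25 = 63.855 kPa.
Pore pressure: u = 9.81×(3.45 − 0) = 33.845 kPa.
Initial effective stress: σ'_0 = σ_v − u = 63.855 − 33.845 = 30.01 kPa.
Stress increase at mid-clay by the 2:1 spreading method:
Δσ = qBL/((B+z)(L+z)) = 148×2×4.3/((2+3.45)(4.3+3.45)) = 30.134 kPa
Final effective stress: σ'_f = 30.01 + 30.134 = 60.144 kPa.
σ'_f = 60.144 ≤ σ'_p = 79.9 kPa, so the clay remains overconsolidated and only the recompression index applies:
S_c = C_r·H/(1+e₀)·log₁₀(σ'_f/σ'_0) = 0.062×4.5/1.85×log₁₀(60.144/30.01)
    = 0.15081 × 0.30193 = 0.04553 m

S_c ≈ 0.0455 m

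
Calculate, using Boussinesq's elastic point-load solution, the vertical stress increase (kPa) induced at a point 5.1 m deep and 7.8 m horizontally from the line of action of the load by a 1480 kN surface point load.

Boussinesq vertical stress below a point load on an elastic half-space:
Δσ_z = 3P/(2πz²) · [1 + (r/z)²]^(−5/2)
r/z = 7.8/5.1 = 1.5294; [1+(r/z)²]^(−5/2) = 0.049082.
Δσ_z = 3×1480/(2π×5.1²) × 0.049082 = 27.168 × 0.049082 = 1.333 kPa

Δσ_z ≈ 1.33 kPa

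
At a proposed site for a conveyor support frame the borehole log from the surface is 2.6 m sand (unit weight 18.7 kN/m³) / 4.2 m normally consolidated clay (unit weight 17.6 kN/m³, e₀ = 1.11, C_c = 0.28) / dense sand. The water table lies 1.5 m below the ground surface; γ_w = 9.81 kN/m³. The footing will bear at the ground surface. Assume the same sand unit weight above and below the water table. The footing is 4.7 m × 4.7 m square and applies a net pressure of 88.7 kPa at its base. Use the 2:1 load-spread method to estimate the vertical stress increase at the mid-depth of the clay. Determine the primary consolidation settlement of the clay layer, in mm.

S_c ≈ 83 mm

Mid-depth of clay below the ground surface: z = 2.6 + 4.2/2 = 4.7 m.
Total vertical stress at mid-clay: σ_v = 18.7×2.6 + 17.6×2.1 = 85.58 kPa.
Pore pressure: u = 9.81×(4.7 − 1.5) = 31.392 kPa.
Initial effective stress: σ'_0 = σ_v − u = 85.58 − 31.392 = 54.188 kPa.
Stress increase at mid-clay by the 2:1 spreading method:
Δσ = qBL/((B+z)(L+z)) = 88.7×4.7×4.7/((4.7+4.7)(4.7+4.7)) = 22.175 kPa
Final effective stress: σ'_f = σ'_0 + Δσ = 54.188 + 22.175 = 76.363 kPa.
Normally consolidated clay, so the full stress increment lies on the virgin compression line:
S_c = C_c·H/(1+e₀)·log₁₀(σ'_f/σ'_0) = 0.28×4.2/(1+1.11)×log₁₀(76.363/54.188)
    = 0.55735 × 0.14898 = 0.08303 m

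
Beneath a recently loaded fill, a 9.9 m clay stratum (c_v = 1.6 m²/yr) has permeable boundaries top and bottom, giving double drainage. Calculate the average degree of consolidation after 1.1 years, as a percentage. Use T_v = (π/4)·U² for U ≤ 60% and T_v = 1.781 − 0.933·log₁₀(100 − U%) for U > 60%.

U ≈ 30.2 %

Drainage path length: H_d = H/2 = 4.95 m (double drainage).
T_v = c_v·t/H_d² = 1.6×1.1/4.95² = 0.071829.
T_v = 0.071829 corresponds to the U ≤ 60% branch:
U = √(4T_v/π) = 0.3024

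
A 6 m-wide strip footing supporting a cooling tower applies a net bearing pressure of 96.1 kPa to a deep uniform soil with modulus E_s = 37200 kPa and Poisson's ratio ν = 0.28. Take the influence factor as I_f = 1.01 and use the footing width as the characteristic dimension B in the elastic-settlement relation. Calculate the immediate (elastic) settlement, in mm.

Immediate (elastic) settlement: S_e = q·B·(1−ν²)/E_s · I_f.
S_e = 96.1 × 6 × (1 − 0.28²) / 37200 × 1.01
    = 96.1 × 6 × 0.9216 / 37200 × 1.01
    = 0.01443 m = 14.43 mm

S_e ≈ 14.4 mm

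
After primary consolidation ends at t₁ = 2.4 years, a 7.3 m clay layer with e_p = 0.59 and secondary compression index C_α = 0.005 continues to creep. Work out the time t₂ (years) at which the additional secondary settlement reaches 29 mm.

S_s = C_α·H/(1+e_p)·log₁₀(t₂/t₁) ⇒ log₁₀(t₂/t₁) = S_s·(1+e_p)/(C_α·H).
log₁₀(t₂/t₁) = 0.029 × (1+0.59) / (0.005×7.3) = 1.263
t₂ = t₁ × 10^1.263 = 2.4 × 18.34 = 44 years

t₂ ≈ 44 years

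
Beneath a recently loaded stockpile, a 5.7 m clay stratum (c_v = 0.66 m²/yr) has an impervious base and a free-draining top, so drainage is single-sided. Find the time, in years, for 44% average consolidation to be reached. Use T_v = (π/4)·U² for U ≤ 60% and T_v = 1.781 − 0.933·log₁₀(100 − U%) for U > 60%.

t ≈ 7.49 years

Drainage path length: H_d = H = 5.7 m (single drainage).
U ≤ 60%: T_v = (π/4)·U² = (π/4)×0.44² = 0.15205.
t = T_v·H_d²/c_v = 0.15205×5.7²/0.66 = 7.485 years.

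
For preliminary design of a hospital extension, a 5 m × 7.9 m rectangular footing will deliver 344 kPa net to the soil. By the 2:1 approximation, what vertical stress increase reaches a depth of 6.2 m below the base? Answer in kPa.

By the 2:1 method the load spreads at 1 horizontal : 2 vertical, so at depth z the loaded area has grown by z in each plan dimension:
Δσ = qBL/((B+z)(L+z)) = 344×5×7.9/((5+6.2)(7.9+6.2)) = 86.044 kPa

Δσ_z ≈ 86 kPa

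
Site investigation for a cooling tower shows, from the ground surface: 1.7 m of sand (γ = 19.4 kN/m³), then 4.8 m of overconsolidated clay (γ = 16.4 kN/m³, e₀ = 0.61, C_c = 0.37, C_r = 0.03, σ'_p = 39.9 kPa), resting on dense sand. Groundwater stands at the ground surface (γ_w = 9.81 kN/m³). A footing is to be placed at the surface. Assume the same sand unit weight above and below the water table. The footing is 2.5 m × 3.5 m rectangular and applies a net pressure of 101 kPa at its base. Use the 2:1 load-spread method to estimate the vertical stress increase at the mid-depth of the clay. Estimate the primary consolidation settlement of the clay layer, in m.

Mid-depth of clay below the ground surface: z = 1.7 + 4.8/2 = 4.1 m.
Total vertical stress at mid-clay: σ_v = 19.4×1.7 + 16.4×2.4 = 72.34 kPa.
Pore pressure: u = 9.81×(4.1 − 0) = 40.221 kPa.
Initial effective stress: σ'_0 = σ_v − u = 72.34 − 40.221 = 32.119 kPa.
Stress increase at mid-clay by the 2:1 spreading method:
Δσ = qBL/((B+z)(L+z)) = 101×2.5×3.5/((2.5+4.1)(3.5+4.1)) = 17.619 kPa
Final effective stress: σ'_f = 32.119 + 17.619 = 49.738 kPa.
σ'_f = 49.738 > σ'_p = 39.9 kPa, so the stress path crosses the preconsolidation pressure — recompression up to σ'_p, then virgin compression beyond:
S_c = H/(1+e₀)·[C_r·log₁₀(σ'_p/σ'_0) + C_c·log₁₀(σ'_f/σ'_p)]
    = 4.8/1.61 × [0.03×log₁₀(39.9/32.119) + 0.37×log₁₀(49.738/39.9)]
    = 2.9814 × [0.0028263 + 0.035415] = 0.114 m

S_c ≈ 0.114 m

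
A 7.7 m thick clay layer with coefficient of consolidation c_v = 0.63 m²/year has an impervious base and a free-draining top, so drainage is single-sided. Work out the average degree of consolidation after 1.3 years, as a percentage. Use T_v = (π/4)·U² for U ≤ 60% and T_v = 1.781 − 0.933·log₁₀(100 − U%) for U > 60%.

Drainage path length: H_d = H = 7.7 m (single drainage).
T_v = c_v·t/H_d² = 0.63×1.3/7.7² = 0.013813.
T_v = 0.013813 corresponds to the U ≤ 60% branch:
U = √(4T_v/π) = 0.1326

U ≈ 13.3 %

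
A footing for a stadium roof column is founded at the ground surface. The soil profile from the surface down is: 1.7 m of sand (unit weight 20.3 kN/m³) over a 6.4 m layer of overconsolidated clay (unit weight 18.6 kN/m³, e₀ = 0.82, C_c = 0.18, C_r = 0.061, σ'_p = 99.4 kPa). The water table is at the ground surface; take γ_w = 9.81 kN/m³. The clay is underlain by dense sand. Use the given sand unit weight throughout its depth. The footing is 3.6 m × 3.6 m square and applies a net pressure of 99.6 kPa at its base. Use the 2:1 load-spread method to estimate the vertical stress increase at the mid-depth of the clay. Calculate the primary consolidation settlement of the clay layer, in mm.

S_c ≈ 30.6 mm

Mid-depth of clay below the ground surface: z = 1.7 + 6.4/2 = 4.9 m.
Total vertical stress at mid-clay: σ_v = 20.3×1.7 + 18.6×3.2 = 94.03 kPa.
Pore pressure: u = 9.81×(4.9 − 0) = 48.069 kPa.
Initial effective stress: σ'_0 = σ_v − u = 94.03 − 48.069 = 45.961 kPa.
Stress increase at mid-clay by the 2:1 spreading method:
Δσ = qBL/((B+z)(L+z)) = 99.6×3.6×3.6/((3.6+4.9)(3.6+4.9)) = 17.866 kPa
Final effective stress: σ'_f = 45.961 + 17.866 = 63.827 kPa.
σ'_f = 63.827 ≤ σ'_p = 99.4 kPa, so the clay remains overconsolidated and only the recompression index applies:
S_c = C_r·H/(1+e₀)·log₁₀(σ'_f/σ'_0) = 0.061×6.4/1.82×log₁₀(63.827/45.961)
    = 0.21451 × 0.14261 = 0.03059 m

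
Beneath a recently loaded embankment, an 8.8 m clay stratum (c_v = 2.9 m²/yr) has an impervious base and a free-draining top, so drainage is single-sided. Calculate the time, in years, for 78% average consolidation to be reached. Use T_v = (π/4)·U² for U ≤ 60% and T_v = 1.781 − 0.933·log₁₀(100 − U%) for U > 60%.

t ≈ 14.1 years

Drainage path length: H_d = H = 8.8 m (single drainage).
U > 60%: T_v = 1.781 − 0.933·log₁₀(100 − 78) = 0.52852.
t = T_v·H_d²/c_v = 0.52852×8.8²/2.9 = 14.11 years.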